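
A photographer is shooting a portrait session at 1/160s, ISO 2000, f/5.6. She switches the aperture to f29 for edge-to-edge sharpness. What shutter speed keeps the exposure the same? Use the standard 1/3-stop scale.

Aperture: f/5.6 → f/6.3 → f/7.1 → f/8 → f/9 → f/10 → f/11 → f/13 → f/14 → f/16 → f/18 → f/20 → f/22 → f/25 → f/29 — 4 2/3 stops stopped down (darker).
Need 4 2/3 stops brighter from the shutter speed: 1/160 → 1/125 → 1/100 → 1/80 → 1/60 → 1/50 → 1/40 → 1/30 → 1/25 → 1/20 → 1/15 → 1/13 → 1/10 → 1/8 → 1/6.

1/6s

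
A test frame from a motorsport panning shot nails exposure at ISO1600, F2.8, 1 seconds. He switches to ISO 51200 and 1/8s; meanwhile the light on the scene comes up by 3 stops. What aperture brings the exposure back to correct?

Scene light: 3 stops brighter.
ISO: 1600 → 3200 → 6400 → 12800 → 25600 → 51200 — 5 stops higher (brighter).
Shutter speed: 1 → 1/2 → 1/4 → 1/8 — 3 stops faster (darker).
Net so far: 5 stops brighter. Aperture: f/2.8 → f/4 → f/5.6 → f/8 → f/11 → f/16.

f/16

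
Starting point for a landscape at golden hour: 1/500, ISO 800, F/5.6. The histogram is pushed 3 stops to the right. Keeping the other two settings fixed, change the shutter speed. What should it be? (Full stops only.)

1/4000s

Overexposed by 3 stops → need 3 stops darker.
Shutter speed: 1/500 → 1/1000 → 1/2000 → 1/4000.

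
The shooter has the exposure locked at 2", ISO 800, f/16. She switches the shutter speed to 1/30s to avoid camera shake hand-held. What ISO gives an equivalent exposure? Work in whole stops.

Shutter speed: 2 → 1 → 1/2 → 1/4 → 1/8 → 1/15 → 1/30 — 6 stops shorter (darker).
Need 6 stops brighter from the ISO: 800 → 1600 → 3200 → 6400 → 12800 → 25600 → 51200.

ISO 51200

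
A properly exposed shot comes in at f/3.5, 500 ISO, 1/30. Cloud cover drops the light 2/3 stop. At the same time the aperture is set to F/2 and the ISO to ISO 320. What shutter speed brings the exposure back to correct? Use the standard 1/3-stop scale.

1/40s

Scene light: 2/3 stop darker.
Aperture: f/3.5 → f/3.2 → f/2.8 → f/2.5 → f/2.2 → f/2 — 1 2/3 stops wider (brighter).
ISO: 500 → 400 → 320 — 2/3 stop dropped (darker).
Net so far: 1/3 stop brighter. Shutter speed: 1/30 → 1/40.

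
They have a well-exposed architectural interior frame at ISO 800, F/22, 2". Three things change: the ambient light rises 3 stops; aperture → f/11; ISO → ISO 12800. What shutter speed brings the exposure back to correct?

1/250s

Scene light: 3 stops brighter.
Aperture: f/22 → f/16 → f/11 — 2 stops larger aperture (brighter).
ISO: 800 → 1600 → 3200 → 6400 → 12800 — 4 stops higher (brighter).
Net so far: 9 stops brighter. Shutter speed: 2 → 1 → 1/2 → 1/4 → 1/8 → 1/15 → 1/30 → 1/60 → 1/125 → 1/250.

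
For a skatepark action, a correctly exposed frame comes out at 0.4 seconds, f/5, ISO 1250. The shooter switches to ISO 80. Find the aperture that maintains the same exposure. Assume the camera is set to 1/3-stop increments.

ISO: 1250 → 1000 → 800 → 640 → 500 → 400 → 320 → 250 → 200 → 160 → 125 → 100 → 80 — 4 stops dropped (darker).
Need 4 stops brighter from the aperture: f/5 → f/4.5 → f/4 → f/3.5 → f/3.2 → f/2.8 → f/2.5 → f/2.2 → f/2 → f/1.8 → f/1.6 → f/1.4 → f/1.2.

f/1.2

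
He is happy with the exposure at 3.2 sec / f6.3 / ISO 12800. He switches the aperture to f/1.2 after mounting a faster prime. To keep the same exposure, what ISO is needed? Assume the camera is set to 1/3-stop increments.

ISO 500

Aperture: f/6.3 → f/5.6 → f/5 → f/4.5 → f/4 → f/3.5 → f/3.2 → f/2.8 → f/2.5 → f/2.2 → f/2 → f/1.8 → f/1.6 → f/1.4 → f/1.2 — 4 2/3 stops opened up (brighter).
Need 4 2/3 stops darker from the ISO: 12800 → 10000 → 8000 → 6400 → 5000 → 4000 → 3200 → 2500 → 2000 → 1600 → 1250 → 1000 → 800 → 640 → 500.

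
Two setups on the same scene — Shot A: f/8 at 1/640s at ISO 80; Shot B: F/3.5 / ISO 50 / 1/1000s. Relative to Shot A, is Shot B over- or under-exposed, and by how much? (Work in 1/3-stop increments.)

Aperture: f/8 → f/7.1 → f/6.3 → f/5.6 → f/5 → f/4.5 → f/4 → f/3.5 — 2 1/3 stops wider (brighter).
Shutter speed: 1/640 → 1/800 → 1/1000 — 2/3 stop shorter (darker).
ISO: 80 → 64 → 50 — 2/3 stop dropped (darker).
Net: +2 1/3 −2/3 −2/3 = +1 stop.

1 stop brighter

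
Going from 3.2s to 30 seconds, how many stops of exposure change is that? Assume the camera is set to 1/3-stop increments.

3.2 → 4 → 5 → 6 → 8 → 10 → 13 → 15 → 20 → 25 → 30 — count the steps: 10 third-stops = 3 1/3 stops.

3 1/3 stops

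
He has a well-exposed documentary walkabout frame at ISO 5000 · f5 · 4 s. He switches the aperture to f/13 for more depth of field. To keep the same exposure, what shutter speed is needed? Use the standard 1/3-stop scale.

Aperture: f/5 → f/5.6 → f/6.3 → f/7.1 → f/8 → f/9 → f/10 → f/11 → f/13 — 2 2/3 stops narrower (darker).
Need 2 2/3 stops brighter from the shutter speed: 4 → 5 → 6 → 8 → 10 → 13 → 15 → 20 → 25.

25 s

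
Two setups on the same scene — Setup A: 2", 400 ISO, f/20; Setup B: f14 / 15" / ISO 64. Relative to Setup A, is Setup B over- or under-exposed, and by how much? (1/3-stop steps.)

1 1/3 stops brighter

Aperture: f/20 → f/18 → f/16 → f/14 — 1 stop opened up (brighter).
Shutter speed: 2 → 2.5 → 3.2 → 4 → 5 → 6 → 8 → 10 → 13 → 15 — 3 stops longer (brighter).
ISO: 400 → 320 → 250 → 200 → 160 → 125 → 100 → 80 → 64 — 2 2/3 stops dropped (darker).
Net: +1 +3 −2 2/3 = +1 1/3 stops.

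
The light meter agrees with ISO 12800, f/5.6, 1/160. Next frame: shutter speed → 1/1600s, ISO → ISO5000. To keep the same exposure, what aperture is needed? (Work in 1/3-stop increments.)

Shutter speed: 1/160 → 1/200 → 1/250 → 1/320 → 1/400 → 1/500 → 1/640 → 1/800 → 1/1000 → 1/1250 → 1/1600 — 3 1/3 stops faster (darker).
ISO: 12800 → 10000 → 8000 → 6400 → 5000 — 1 1/3 stops dropped (darker).
Net change so far: 4 2/3 stops darker. Offset with the aperture: f/5.6 → f/5 → f/4.5 → f/4 → f/3.5 → f/3.2 → f/2.8 → f/2.5 → f/2.2 → f/2 → f/1.8 → f/1.6 → f/1.4 → f/1.2 → f/1.1.

f/1.1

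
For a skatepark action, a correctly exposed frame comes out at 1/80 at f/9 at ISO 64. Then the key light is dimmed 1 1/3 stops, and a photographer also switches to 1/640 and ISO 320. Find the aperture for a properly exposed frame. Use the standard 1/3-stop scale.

f/4.5

Scene light: 1 1/3 stops darker.
Shutter speed: 1/80 → 1/100 → 1/125 → 1/160 → 1/200 → 1/250 → 1/320 → 1/400 → 1/500 → 1/640 — 3 stops faster (darker).
ISO: 64 → 80 → 100 → 125 → 160 → 200 → 250 → 320 — 2 1/3 stops raised (brighter).
Net so far: 2 stops darker. Aperture: f/9 → f/8 → f/7.1 → f/6.3 → f/5.6 → f/5 → f/4.5.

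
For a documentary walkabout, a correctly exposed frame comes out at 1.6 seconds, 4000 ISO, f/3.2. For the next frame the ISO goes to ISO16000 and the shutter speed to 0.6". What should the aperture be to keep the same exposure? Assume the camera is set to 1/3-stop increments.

f/4

ISO: 4000 → 5000 → 6400 → 8000 → 10000 → 12800 → 16000 — 2 stops higher (brighter).
Shutter speed: 1.6 → 1.3 → 1 → 0.8 → 0.6 — 1 1/3 stops shorter (darker).
Net change so far: 2/3 stop brighter. Offset with the aperture: f/3.2 → f/3.5 → f/4.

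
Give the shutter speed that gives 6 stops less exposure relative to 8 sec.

1/8s

Shutter speed: 8 → 4 → 2 → 1 → 1/2 → 1/4 → 1/8 — 6 stops faster (darker).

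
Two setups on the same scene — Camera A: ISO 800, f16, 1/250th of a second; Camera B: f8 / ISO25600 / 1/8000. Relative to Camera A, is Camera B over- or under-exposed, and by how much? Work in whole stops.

2 stops brighter

Aperture: f/16 → f/11 → f/8 — 2 stops larger aperture (brighter).
Shutter speed: 1/250 → 1/500 → 1/1000 → 1/2000 → 1/4000 → 1/8000 — 5 stops faster (darker).
ISO: 800 → 1600 → 3200 → 6400 → 12800 → 25600 — 5 stops higher (brighter).
Net: +2 −5 +5 = +2 stops.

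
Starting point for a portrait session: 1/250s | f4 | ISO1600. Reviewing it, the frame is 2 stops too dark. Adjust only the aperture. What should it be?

f/2

Underexposed by 2 stops → need 2 stops brighter.
Aperture: f/4 → f/2.8 → f/2.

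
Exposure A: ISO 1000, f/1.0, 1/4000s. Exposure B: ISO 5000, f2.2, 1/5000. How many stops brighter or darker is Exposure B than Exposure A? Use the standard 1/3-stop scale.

Aperture: f/1.0 → f/1.1 → f/1.2 → f/1.4 → f/1.6 → f/1.8 → f/2 → f/2.2 — 2 1/3 stops smaller aperture (darker).
Shutter speed: 1/4000 → 1/5000 — 1/3 stop shorter (darker).
ISO: 1000 → 1250 → 1600 → 2000 → 2500 → 3200 → 4000 → 5000 — 2 1/3 stops higher (brighter).
Net: −2 1/3 −1/3 +2 1/3 = −1/3 stops.

1/3 stop darker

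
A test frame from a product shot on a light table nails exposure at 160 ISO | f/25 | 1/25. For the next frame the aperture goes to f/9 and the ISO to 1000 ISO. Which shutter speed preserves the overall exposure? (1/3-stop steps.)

Aperture: f/25 → f/22 → f/20 → f/18 → f/16 → f/14 → f/13 → f/11 → f/10 → f/9 — 3 stops wider (brighter).
ISO: 160 → 200 → 250 → 320 → 400 → 500 → 640 → 800 → 1000 — 2 2/3 stops higher (brighter).
Net change so far: 5 2/3 stops brighter. Offset with the shutter speed: 1/25 → 1/30 → 1/40 → 1/50 → 1/60 → 1/80 → 1/100 → 1/125 → 1/160 → 1/200 → 1/250 → 1/320 → 1/400 → 1/500 → 1/640 → 1/800 → 1/1000 → 1/1250.

1/1250s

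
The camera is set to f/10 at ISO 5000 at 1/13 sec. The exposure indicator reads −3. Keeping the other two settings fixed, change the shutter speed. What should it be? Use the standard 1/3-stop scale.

Underexposed by 3 stops → need 3 stops brighter.
Shutter speed: 1/13 → 1/10 → 1/8 → 1/6 → 1/5 → 1/4 → 0.3 → 0.4 → 0.5 → 0.6.

0.6 s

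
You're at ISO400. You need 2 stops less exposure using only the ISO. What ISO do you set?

ISO: 400 → 200 → 100 — 2 stops dropped (darker).

ISO 100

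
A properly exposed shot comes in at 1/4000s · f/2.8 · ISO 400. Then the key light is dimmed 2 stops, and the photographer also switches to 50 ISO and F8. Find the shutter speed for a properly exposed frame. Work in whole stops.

Scene light: 2 stops darker.
ISO: 400 → 200 → 100 → 50 — 3 stops lower (darker).
Aperture: f/2.8 → f/4 → f/5.6 → f/8 — 3 stops narrower (darker).
Net so far: 8 stops darker. Shutter speed: 1/4000 → 1/2000 → 1/1000 → 1/500 → 1/250 → 1/125 → 1/60 → 1/30 → 1/15.

1/15s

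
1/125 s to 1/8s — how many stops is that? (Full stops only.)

4 stops

1/125 → 1/60 → 1/30 → 1/15 → 1/8 — count the steps: 4 stops.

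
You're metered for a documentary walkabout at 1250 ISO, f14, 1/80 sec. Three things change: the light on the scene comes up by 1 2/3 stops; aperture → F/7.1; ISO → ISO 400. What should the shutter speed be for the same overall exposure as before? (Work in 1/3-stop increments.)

Scene light: 1 2/3 stops brighter.
Aperture: f/14 → f/13 → f/11 → f/10 → f/9 → f/8 → f/7.1 — 2 stops wider (brighter).
ISO: 1250 → 1000 → 800 → 640 → 500 → 400 — 1 2/3 stops lower (darker).
Net so far: 2 stops brighter. Shutter speed: 1/80 → 1/100 → 1/125 → 1/160 → 1/200 → 1/250 → 1/320.

1/320s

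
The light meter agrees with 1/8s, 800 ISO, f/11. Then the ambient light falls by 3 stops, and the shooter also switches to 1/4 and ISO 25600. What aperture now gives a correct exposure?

f/32

Scene light: 3 stops darker.
Shutter speed: 1/8 → 1/4 — 1 stop slower (brighter).
ISO: 800 → 1600 → 3200 → 6400 → 12800 → 25600 — 5 stops higher (brighter).
Net so far: 3 stops brighter. Aperture: f/11 → f/16 → f/22 → f/32.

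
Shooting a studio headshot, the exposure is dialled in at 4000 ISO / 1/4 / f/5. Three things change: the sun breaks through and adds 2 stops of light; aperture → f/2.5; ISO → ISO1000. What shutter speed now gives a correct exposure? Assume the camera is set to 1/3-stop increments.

Scene light: 2 stops brighter.
Aperture: f/5 → f/4.5 → f/4 → f/3.5 → f/3.2 → f/2.8 → f/2.5 — 2 stops wider (brighter).
ISO: 4000 → 3200 → 2500 → 2000 → 1600 → 1250 → 1000 — 2 stops dropped (darker).
Net so far: 2 stops brighter. Shutter speed: 1/4 → 1/5 → 1/6 → 1/8 → 1/10 → 1/13 → 1/15.

1/15s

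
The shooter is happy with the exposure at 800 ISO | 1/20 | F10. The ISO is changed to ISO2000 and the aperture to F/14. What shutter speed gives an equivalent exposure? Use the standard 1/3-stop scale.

ISO: 800 → 1000 → 1250 → 1600 → 2000 — 1 1/3 stops higher (brighter).
Aperture: f/10 → f/11 → f/13 → f/14 — 1 stop stopped down (darker).
Net change so far: 1/3 stop brighter. Offset with the shutter speed: 1/20 → 1/25.

1/25s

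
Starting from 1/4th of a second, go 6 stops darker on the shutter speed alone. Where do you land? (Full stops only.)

1/250s

Shutter speed: 1/4 → 1/8 → 1/15 → 1/30 → 1/60 → 1/125 → 1/250 — 6 stops shorter (darker).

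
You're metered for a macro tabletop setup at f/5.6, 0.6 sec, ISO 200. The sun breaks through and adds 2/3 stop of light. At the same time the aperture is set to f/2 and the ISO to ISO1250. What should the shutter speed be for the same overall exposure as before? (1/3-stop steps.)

Scene light: 2/3 stop brighter.
Aperture: f/5.6 → f/5 → f/4.5 → f/4 → f/3.5 → f/3.2 → f/2.8 → f/2.5 → f/2.2 → f/2 — 3 stops wider (brighter).
ISO: 200 → 250 → 320 → 400 → 500 → 640 → 800 → 1000 → 1250 — 2 2/3 stops higher (brighter).
Net so far: 6 1/3 stops brighter. Shutter speed: 0.6 → 0.5 → 0.4 → 0.3 → 1/4 → 1/5 → 1/6 → 1/8 → 1/10 → 1/13 → 1/15 → 1/20 → 1/25 → 1/30 → 1/40 → 1/50 → 1/60 → 1/80 → 1/100 → 1/125.

1/125s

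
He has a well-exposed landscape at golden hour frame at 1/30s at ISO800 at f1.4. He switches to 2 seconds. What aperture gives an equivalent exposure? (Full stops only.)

f/11

Shutter speed: 1/30 → 1/15 → 1/8 → 1/4 → 1/2 → 1 → 2 — 6 stops longer (brighter).
Need 6 stops darker from the aperture: f/1.4 → f/2 → f/2.8 → f/4 → f/5.6 → f/8 → f/11.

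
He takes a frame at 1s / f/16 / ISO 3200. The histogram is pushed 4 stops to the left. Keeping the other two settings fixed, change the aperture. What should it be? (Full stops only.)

f/4

Underexposed by 4 stops → need 4 stops brighter.
Aperture: f/16 → f/11 → f/8 → f/5.6 → f/4.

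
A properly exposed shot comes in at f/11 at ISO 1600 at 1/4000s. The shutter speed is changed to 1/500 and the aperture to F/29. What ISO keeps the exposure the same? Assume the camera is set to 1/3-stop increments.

ISO 1250

Shutter speed: 1/4000 → 1/3200 → 1/2500 → 1/2000 → 1/1600 → 1/1250 → 1/1000 → 1/800 → 1/640 → 1/500 — 3 stops longer (brighter).
Aperture: f/11 → f/13 → f/14 → f/16 → f/18 → f/20 → f/22 → f/25 → f/29 — 2 2/3 stops narrower (darker).
Net change so far: 1/3 stop brighter. Offset with the ISO: 1600 → 1250.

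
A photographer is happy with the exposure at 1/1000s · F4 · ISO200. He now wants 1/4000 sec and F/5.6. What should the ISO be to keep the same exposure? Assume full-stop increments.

ISO 1600

Shutter speed: 1/1000 → 1/2000 → 1/4000 — 2 stops shorter (darker).
Aperture: f/4 → f/5.6 — 1 stop stopped down (darker).
Net change so far: 3 stops darker. Offset with the ISO: 200 → 400 → 800 → 1600.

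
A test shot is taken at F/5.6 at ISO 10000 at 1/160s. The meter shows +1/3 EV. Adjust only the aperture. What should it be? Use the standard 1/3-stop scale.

Overexposed by 1/3 stop → need 1/3 stop darker.
Aperture: f/5.6 → f/6.3.

f/6.3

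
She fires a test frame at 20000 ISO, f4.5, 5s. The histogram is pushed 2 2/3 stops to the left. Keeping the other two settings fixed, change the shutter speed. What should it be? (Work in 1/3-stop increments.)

30 s

Underexposed by 2 2/3 stops → need 2 2/3 stops brighter.
Shutter speed: 5 → 6 → 8 → 10 → 13 → 15 → 20 → 25 → 30.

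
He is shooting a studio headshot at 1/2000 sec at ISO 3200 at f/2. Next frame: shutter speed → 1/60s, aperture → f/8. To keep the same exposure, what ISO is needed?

ISO 1600

Shutter speed: 1/2000 → 1/1000 → 1/500 → 1/250 → 1/125 → 1/60 — 5 stops longer (brighter).
Aperture: f/2 → f/2.8 → f/4 → f/5.6 → f/8 — 4 stops smaller aperture (darker).
Net change so far: 1 stop brighter. Offset with the ISO: 3200 → 1600.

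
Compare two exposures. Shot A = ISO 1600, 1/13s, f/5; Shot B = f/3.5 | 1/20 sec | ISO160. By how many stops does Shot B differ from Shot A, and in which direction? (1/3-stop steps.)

3 stops darker

Aperture: f/5 → f/4.5 → f/4 → f/3.5 — 1 stop opened up (brighter).
Shutter speed: 1/13 → 1/15 → 1/20 — 2/3 stop faster (darker).
ISO: 1600 → 1250 → 1000 → 800 → 640 → 500 → 400 → 320 → 250 → 200 → 160 — 3 1/3 stops dropped (darker).
Net: +1 −2/3 −3 1/3 = −3 stops.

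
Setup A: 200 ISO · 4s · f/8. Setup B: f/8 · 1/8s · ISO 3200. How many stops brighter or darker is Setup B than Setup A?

Aperture: unchanged.
Shutter speed: 4 → 2 → 1 → 1/2 → 1/4 → 1/8 — 5 stops faster (darker).
ISO: 200 → 400 → 800 → 1600 → 3200 — 4 stops higher (brighter).
Net: −5 +4 = −1 stop.

1 stop darker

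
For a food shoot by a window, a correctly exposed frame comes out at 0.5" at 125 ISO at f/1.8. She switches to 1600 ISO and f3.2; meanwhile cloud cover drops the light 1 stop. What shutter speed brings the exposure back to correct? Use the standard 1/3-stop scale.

1/4s

Scene light: 1 stop darker.
ISO: 125 → 160 → 200 → 250 → 320 → 400 → 500 → 640 → 800 → 1000 → 1250 → 1600 — 3 2/3 stops raised (brighter).
Aperture: f/1.8 → f/2 → f/2.2 → f/2.5 → f/2.8 → f/3.2 — 1 2/3 stops smaller aperture (darker).
Net so far: 1 stop brighter. Shutter speed: 0.5 → 0.4 → 0.3 → 1/4.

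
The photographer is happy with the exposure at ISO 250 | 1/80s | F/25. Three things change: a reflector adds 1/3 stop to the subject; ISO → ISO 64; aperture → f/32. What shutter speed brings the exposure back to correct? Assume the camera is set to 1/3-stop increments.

1/15s

Scene light: 1/3 stop brighter.
ISO: 250 → 200 → 160 → 125 → 100 → 80 → 64 — 2 stops dropped (darker).
Aperture: f/25 → f/29 → f/32 — 2/3 stop stopped down (darker).
Net so far: 2 1/3 stops darker. Shutter speed: 1/80 → 1/60 → 1/50 → 1/40 → 1/30 → 1/25 → 1/20 → 1/15.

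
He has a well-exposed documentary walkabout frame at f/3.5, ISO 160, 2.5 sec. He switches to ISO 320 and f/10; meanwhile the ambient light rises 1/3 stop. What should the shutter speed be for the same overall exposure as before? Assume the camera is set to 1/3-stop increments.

8 s

Scene light: 1/3 stop brighter.
ISO: 160 → 200 → 250 → 320 — 1 stop raised (brighter).
Aperture: f/3.5 → f/4 → f/4.5 → f/5 → f/5.6 → f/6.3 → f/7.1 → f/8 → f/9 → f/10 — 3 stops smaller aperture (darker).
Net so far: 1 2/3 stops darker. Shutter speed: 2.5 → 3.2 → 4 → 5 → 6 → 8.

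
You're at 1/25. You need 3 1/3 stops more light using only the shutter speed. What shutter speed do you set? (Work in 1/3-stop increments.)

0.4 s

Shutter speed: 1/25 → 1/20 → 1/15 → 1/13 → 1/10 → 1/8 → 1/6 → 1/5 → 1/4 → 0.3 → 0.4 — 3 1/3 stops slower (brighter).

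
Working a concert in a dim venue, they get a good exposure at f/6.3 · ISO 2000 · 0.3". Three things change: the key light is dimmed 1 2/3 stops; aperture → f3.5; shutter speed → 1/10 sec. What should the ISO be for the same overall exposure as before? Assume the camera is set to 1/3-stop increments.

Scene light: 1 2/3 stops darker.
Aperture: f/6.3 → f/5.6 → f/5 → f/4.5 → f/4 → f/3.5 — 1 2/3 stops larger aperture (brighter).
Shutter speed: 0.3 → 1/4 → 1/5 → 1/6 → 1/8 → 1/10 — 1 2/3 stops shorter (darker).
Net so far: 1 2/3 stops darker. ISO: 2000 → 2500 → 3200 → 4000 → 5000 → 6400.

ISO 6400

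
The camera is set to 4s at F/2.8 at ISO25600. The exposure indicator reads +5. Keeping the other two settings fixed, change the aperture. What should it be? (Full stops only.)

Overexposed by 5 stops → need 5 stops darker.
Aperture: f/2.8 → f/4 → f/5.6 → f/8 → f/11 → f/16.

f/16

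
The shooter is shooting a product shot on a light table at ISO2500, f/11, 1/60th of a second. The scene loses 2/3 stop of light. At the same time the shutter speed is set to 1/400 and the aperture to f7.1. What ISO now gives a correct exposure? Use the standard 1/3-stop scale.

ISO 10000

Scene light: 2/3 stop darker.
Shutter speed: 1/60 → 1/80 → 1/100 → 1/125 → 1/160 → 1/200 → 1/250 → 1/320 → 1/400 — 2 2/3 stops faster (darker).
Aperture: f/11 → f/10 → f/9 → f/8 → f/7.1 — 1 1/3 stops larger aperture (brighter).
Net so far: 2 stops darker. ISO: 2500 → 3200 → 4000 → 5000 → 6400 → 8000 → 10000.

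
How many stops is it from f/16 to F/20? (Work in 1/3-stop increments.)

2/3 stop

f/16 → f/18 → f/20 — count the steps: 2 third-stops = 2/3 stop.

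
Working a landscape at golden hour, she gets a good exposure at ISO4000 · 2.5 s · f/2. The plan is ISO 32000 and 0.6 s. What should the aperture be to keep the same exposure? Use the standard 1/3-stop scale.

ISO: 4000 → 5000 → 6400 → 8000 → 10000 → 12800 → 16000 → 20000 → 25600 → 32000 — 3 stops higher (brighter).
Shutter speed: 2.5 → 2 → 1.6 → 1.3 → 1 → 0.8 → 0.6 — 2 stops faster (darker).
Net change so far: 1 stop brighter. Offset with the aperture: f/2 → f/2.2 → f/2.5 → f/2.8.

f/2.8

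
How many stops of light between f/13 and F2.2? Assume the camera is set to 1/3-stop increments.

f/13 → f/11 → f/10 → f/9 → f/8 → f/7.1 → f/6.3 → f/5.6 → f/5 → f/4.5 → f/4 → f/3.5 → f/3.2 → f/2.8 → f/2.5 → f/2.2 — count the steps: 15 third-stops = 5 stops.

5 stops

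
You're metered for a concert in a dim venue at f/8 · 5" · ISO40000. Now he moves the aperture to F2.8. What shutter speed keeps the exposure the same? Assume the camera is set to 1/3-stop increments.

Aperture: f/8 → f/7.1 → f/6.3 → f/5.6 → f/5 → f/4.5 → f/4 → f/3.5 → f/3.2 → f/2.8 — 3 stops wider (brighter).
Need 3 stops darker from the shutter speed: 5 → 4 → 3.2 → 2.5 → 2 → 1.6 → 1.3 → 1 → 0.8 → 0.6.

0.6 s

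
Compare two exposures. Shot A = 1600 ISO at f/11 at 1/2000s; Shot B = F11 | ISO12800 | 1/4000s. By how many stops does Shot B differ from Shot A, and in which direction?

2 stops brighter

Aperture: unchanged.
Shutter speed: 1/2000 → 1/4000 — 1 stop shorter (darker).
ISO: 1600 → 3200 → 6400 → 12800 — 3 stops higher (brighter).
Net: −1 +3 = +2 stops.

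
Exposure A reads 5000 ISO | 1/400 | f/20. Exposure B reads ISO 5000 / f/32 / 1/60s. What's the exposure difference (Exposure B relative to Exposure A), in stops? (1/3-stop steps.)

1 1/3 stops brighter

Aperture: f/20 → f/22 → f/25 → f/29 → f/32 — 1 1/3 stops stopped down (darker).
Shutter speed: 1/400 → 1/320 → 1/250 → 1/200 → 1/160 → 1/125 → 1/100 → 1/80 → 1/60 — 2 2/3 stops longer (brighter).
ISO: unchanged.
Net: −1 1/3 +2 2/3 = +1 1/3 stops.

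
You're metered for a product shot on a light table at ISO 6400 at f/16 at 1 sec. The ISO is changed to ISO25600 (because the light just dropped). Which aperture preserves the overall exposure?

ISO: 6400 → 12800 → 25600 — 2 stops raised (brighter).
Need 2 stops darker from the aperture: f/16 → f/22 → f/32.

f/32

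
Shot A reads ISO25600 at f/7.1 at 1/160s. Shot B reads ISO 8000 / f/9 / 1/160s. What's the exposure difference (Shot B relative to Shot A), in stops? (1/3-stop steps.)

Aperture: f/7.1 → f/8 → f/9 — 2/3 stop narrower (darker).
Shutter speed: unchanged.
ISO: 25600 → 20000 → 16000 → 12800 → 10000 → 8000 — 1 2/3 stops lower (darker).
Net: −2/3 −1 2/3 = −2 1/3 stops.

2 1/3 stops darker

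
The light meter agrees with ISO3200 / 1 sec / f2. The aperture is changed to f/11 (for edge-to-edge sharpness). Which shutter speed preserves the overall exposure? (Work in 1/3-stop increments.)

30 s

Aperture: f/2 → f/2.2 → f/2.5 → f/2.8 → f/3.2 → f/3.5 → f/4 → f/4.5 → f/5 → f/5.6 → f/6.3 → f/7.1 → f/8 → f/9 → f/10 → f/11 — 5 stops smaller aperture (darker).
Need 5 stops brighter from the shutter speed: 1 → 1.3 → 1.6 → 2 → 2.5 → 3.2 → 4 → 5 → 6 → 8 → 10 → 13 → 15 → 20 → 25 → 30.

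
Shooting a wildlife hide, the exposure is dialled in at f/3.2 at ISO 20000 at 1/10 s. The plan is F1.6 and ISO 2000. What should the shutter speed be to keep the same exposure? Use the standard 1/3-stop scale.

Aperture: f/3.2 → f/2.8 → f/2.5 → f/2.2 → f/2 → f/1.8 → f/1.6 — 2 stops opened up (brighter).
ISO: 20000 → 16000 → 12800 → 10000 → 8000 → 6400 → 5000 → 4000 → 3200 → 2500 → 2000 — 3 1/3 stops dropped (darker).
Net change so far: 1 1/3 stops darker. Offset with the shutter speed: 1/10 → 1/8 → 1/6 → 1/5 → 1/4.

1/4s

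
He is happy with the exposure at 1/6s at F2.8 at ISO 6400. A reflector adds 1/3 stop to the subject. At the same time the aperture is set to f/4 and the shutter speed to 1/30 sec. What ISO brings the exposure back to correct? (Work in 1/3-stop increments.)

ISO 51200

Scene light: 1/3 stop brighter.
Aperture: f/2.8 → f/3.2 → f/3.5 → f/4 — 1 stop smaller aperture (darker).
Shutter speed: 1/6 → 1/8 → 1/10 → 1/13 → 1/15 → 1/20 → 1/25 → 1/30 — 2 1/3 stops shorter (darker).
Net so far: 3 stops darker. ISO: 6400 → 8000 → 10000 → 12800 → 16000 → 20000 → 25600 → 32000 → 40000 → 51200.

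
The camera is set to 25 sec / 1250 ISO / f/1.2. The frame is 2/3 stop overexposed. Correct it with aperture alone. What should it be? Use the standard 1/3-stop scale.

f/1.6

Overexposed by 2/3 stop → need 2/3 stop darker.
Aperture: f/1.2 → f/1.4 → f/1.6.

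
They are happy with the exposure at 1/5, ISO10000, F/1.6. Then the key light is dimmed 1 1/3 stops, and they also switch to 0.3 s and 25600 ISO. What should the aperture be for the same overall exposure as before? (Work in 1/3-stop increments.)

f/2

Scene light: 1 1/3 stops darker.
Shutter speed: 1/5 → 1/4 → 0.3 — 2/3 stop slower (brighter).
ISO: 10000 → 12800 → 16000 → 20000 → 25600 — 1 1/3 stops higher (brighter).
Net so far: 2/3 stop brighter. Aperture: f/1.6 → f/1.8 → f/2.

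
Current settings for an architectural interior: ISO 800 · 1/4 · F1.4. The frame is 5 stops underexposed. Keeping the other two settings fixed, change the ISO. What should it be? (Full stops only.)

Underexposed by 5 stops → need 5 stops brighter.
ISO: 800 → 1600 → 3200 → 6400 → 12800 → 25600.

ISO 25600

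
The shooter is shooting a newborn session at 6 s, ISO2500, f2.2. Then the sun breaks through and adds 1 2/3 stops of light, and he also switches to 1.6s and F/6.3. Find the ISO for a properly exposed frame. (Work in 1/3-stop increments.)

ISO 25600

Scene light: 1 2/3 stops brighter.
Shutter speed: 6 → 5 → 4 → 3.2 → 2.5 → 2 → 1.6 — 2 stops faster (darker).
Aperture: f/2.2 → f/2.5 → f/2.8 → f/3.2 → f/3.5 → f/4 → f/4.5 → f/5 → f/5.6 → f/6.3 — 3 stops narrower (darker).
Net so far: 3 1/3 stops darker. ISO: 2500 → 3200 → 4000 → 5000 → 6400 → 8000 → 10000 → 12800 → 16000 → 20000 → 25600.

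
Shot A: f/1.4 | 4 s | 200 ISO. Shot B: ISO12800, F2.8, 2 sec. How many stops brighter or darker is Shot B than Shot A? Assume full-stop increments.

3 stops brighter

Aperture: f/1.4 → f/2 → f/2.8 — 2 stops narrower (darker).
Shutter speed: 4 → 2 — 1 stop faster (darker).
ISO: 200 → 400 → 800 → 1600 → 3200 → 6400 → 12800 — 6 stops higher (brighter).
Net: −2 −1 +6 = +3 stops.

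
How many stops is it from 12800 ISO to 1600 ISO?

3 stops

12800 → 6400 → 3200 → 1600 — count the steps: 3 stops.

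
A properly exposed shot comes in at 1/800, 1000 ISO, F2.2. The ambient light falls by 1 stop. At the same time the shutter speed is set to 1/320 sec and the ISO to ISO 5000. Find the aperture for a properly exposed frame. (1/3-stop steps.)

f/5.6

Scene light: 1 stop darker.
Shutter speed: 1/800 → 1/640 → 1/500 → 1/400 → 1/320 — 1 1/3 stops slower (brighter).
ISO: 1000 → 1250 → 1600 → 2000 → 2500 → 3200 → 4000 → 5000 — 2 1/3 stops higher (brighter).
Net so far: 2 2/3 stops brighter. Aperture: f/2.2 → f/2.5 → f/2.8 → f/3.2 → f/3.5 → f/4 → f/4.5 → f/5 → f/5.6.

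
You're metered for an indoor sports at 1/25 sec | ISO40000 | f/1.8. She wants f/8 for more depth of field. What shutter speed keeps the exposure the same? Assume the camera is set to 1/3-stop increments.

0.8 s

Aperture: f/1.8 → f/2 → f/2.2 → f/2.5 → f/2.8 → f/3.2 → f/3.5 → f/4 → f/4.5 → f/5 → f/5.6 → f/6.3 → f/7.1 → f/8 — 4 1/3 stops smaller aperture (darker).
Need 4 1/3 stops brighter from the shutter speed: 1/25 → 1/20 → 1/15 → 1/13 → 1/10 → 1/8 → 1/6 → 1/5 → 1/4 → 0.3 → 0.4 → 0.5 → 0.6 → 0.8.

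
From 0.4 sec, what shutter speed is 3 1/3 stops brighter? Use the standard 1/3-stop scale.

4 s

Shutter speed: 0.4 → 0.5 → 0.6 → 0.8 → 1 → 1.3 → 1.6 → 2 → 2.5 → 3.2 → 4 — 3 1/3 stops slower (brighter).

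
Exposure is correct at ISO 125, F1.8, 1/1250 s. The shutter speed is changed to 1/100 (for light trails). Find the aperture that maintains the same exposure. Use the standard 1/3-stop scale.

f/6.3

Shutter speed: 1/1250 → 1/1000 → 1/800 → 1/640 → 1/500 → 1/400 → 1/320 → 1/250 → 1/200 → 1/160 → 1/125 → 1/100 — 3 2/3 stops slower (brighter).
Need 3 2/3 stops darker from the aperture: f/1.8 → f/2 → f/2.2 → f/2.5 → f/2.8 → f/3.2 → f/3.5 → f/4 → f/4.5 → f/5 → f/5.6 → f/6.3.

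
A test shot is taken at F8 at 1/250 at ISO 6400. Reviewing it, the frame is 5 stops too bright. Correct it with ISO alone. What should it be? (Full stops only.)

ISO 200

Overexposed by 5 stops → need 5 stops darker.
ISO: 6400 → 3200 → 1600 → 800 → 400 → 200.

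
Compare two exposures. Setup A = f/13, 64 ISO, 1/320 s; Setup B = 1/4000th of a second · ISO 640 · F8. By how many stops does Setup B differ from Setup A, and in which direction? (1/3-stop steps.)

Aperture: f/13 → f/11 → f/10 → f/9 → f/8 — 1 1/3 stops wider (brighter).
Shutter speed: 1/320 → 1/400 → 1/500 → 1/640 → 1/800 → 1/1000 → 1/1250 → 1/1600 → 1/2000 → 1/2500 → 1/3200 → 1/4000 — 3 2/3 stops shorter (darker).
ISO: 64 → 80 → 100 → 125 → 160 → 200 → 250 → 320 → 400 → 500 → 640 — 3 1/3 stops raised (brighter).
Net: +1 1/3 −3 2/3 +3 1/3 = +1 stop.

1 stop brighter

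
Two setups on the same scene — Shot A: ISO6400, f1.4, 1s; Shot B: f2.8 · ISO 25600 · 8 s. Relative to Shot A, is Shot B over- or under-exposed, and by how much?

Aperture: f/1.4 → f/2 → f/2.8 — 2 stops narrower (darker).
Shutter speed: 1 → 2 → 4 → 8 — 3 stops slower (brighter).
ISO: 6400 → 12800 → 25600 — 2 stops raised (brighter).
Net: −2 +3 +2 = +3 stops.

3 stops brighter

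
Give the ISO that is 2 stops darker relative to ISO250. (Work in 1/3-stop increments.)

ISO 64

ISO: 250 → 200 → 160 → 125 → 100 → 80 → 64 — 2 stops dropped (darker).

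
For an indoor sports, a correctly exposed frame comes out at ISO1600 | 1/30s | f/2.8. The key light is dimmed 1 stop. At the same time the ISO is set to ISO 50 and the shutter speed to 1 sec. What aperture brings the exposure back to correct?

Scene light: 1 stop darker.
ISO: 1600 → 800 → 400 → 200 → 100 → 50 — 5 stops dropped (darker).
Shutter speed: 1/30 → 1/15 → 1/8 → 1/4 → 1/2 → 1 — 5 stops longer (brighter).
Net so far: 1 stop darker. Aperture: f/2.8 → f/2.

f/2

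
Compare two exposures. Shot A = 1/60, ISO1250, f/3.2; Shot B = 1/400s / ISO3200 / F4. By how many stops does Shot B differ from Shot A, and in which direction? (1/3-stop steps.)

Aperture: f/3.2 → f/3.5 → f/4 — 2/3 stop stopped down (darker).
Shutter speed: 1/60 → 1/80 → 1/100 → 1/125 → 1/160 → 1/200 → 1/250 → 1/320 → 1/400 — 2 2/3 stops shorter (darker).
ISO: 1250 → 1600 → 2000 → 2500 → 3200 — 1 1/3 stops raised (brighter).
Net: −2/3 −2 2/3 +1 1/3 = −2 stops.

2 stops darker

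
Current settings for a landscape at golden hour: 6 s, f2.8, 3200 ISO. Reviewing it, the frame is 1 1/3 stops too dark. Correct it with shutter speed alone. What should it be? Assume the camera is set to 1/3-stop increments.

Underexposed by 1 1/3 stops → need 1 1/3 stops brighter.
Shutter speed: 6 → 8 → 10 → 13 → 15.

15 s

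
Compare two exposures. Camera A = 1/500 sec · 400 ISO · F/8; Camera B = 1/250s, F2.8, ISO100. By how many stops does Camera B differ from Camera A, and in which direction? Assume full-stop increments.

Aperture: f/8 → f/5.6 → f/4 → f/2.8 — 3 stops opened up (brighter).
Shutter speed: 1/500 → 1/250 — 1 stop slower (brighter).
ISO: 400 → 200 → 100 — 2 stops dropped (darker).
Net: +3 +1 −2 = +2 stops.

2 stops brighter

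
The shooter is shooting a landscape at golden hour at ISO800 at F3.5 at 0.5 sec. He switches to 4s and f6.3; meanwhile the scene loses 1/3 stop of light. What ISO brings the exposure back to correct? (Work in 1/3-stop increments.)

Scene light: 1/3 stop darker.
Shutter speed: 0.5 → 0.6 → 0.8 → 1 → 1.3 → 1.6 → 2 → 2.5 → 3.2 → 4 — 3 stops longer (brighter).
Aperture: f/3.5 → f/4 → f/4.5 → f/5 → f/5.6 → f/6.3 — 1 2/3 stops stopped down (darker).
Net so far: 1 stop brighter. ISO: 800 → 640 → 500 → 400.

ISO 400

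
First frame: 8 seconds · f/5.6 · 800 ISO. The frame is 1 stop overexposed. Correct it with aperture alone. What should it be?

f/8

Overexposed by 1 stop → need 1 stop darker.
Aperture: f/5.6 → f/8.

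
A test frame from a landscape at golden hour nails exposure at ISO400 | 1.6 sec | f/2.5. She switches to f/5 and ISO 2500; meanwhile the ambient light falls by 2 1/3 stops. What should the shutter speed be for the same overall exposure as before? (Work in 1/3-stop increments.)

5 s

Scene light: 2 1/3 stops darker.
Aperture: f/2.5 → f/2.8 → f/3.2 → f/3.5 → f/4 → f/4.5 → f/5 — 2 stops smaller aperture (darker).
ISO: 400 → 500 → 640 → 800 → 1000 → 1250 → 1600 → 2000 → 2500 — 2 2/3 stops higher (brighter).
Net so far: 1 2/3 stops darker. Shutter speed: 1.6 → 2 → 2.5 → 3.2 → 4 → 5.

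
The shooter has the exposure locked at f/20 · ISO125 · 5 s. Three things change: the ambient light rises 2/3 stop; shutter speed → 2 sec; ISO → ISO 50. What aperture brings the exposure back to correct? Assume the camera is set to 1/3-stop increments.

Scene light: 2/3 stop brighter.
Shutter speed: 5 → 4 → 3.2 → 2.5 → 2 — 1 1/3 stops faster (darker).
ISO: 125 → 100 → 80 → 64 → 50 — 1 1/3 stops dropped (darker).
Net so far: 2 stops darker. Aperture: f/20 → f/18 → f/16 → f/14 → f/13 → f/11 → f/10.

f/10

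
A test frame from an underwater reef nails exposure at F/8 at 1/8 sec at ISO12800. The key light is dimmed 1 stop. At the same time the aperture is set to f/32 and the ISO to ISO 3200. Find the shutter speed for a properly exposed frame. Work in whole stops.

Scene light: 1 stop darker.
Aperture: f/8 → f/11 → f/16 → f/22 → f/32 — 4 stops narrower (darker).
ISO: 12800 → 6400 → 3200 — 2 stops lower (darker).
Net so far: 7 stops darker. Shutter speed: 1/8 → 1/4 → 1/2 → 1 → 2 → 4 → 8 → 15.

15 s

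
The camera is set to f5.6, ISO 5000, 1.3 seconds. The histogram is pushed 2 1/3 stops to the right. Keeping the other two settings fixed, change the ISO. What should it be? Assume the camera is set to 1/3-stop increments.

Overexposed by 2 1/3 stops → need 2 1/3 stops darker.
ISO: 5000 → 4000 → 3200 → 2500 → 2000 → 1600 → 1250 → 1000.

ISO 1000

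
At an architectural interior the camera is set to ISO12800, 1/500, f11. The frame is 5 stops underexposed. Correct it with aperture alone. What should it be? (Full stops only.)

f/2

Underexposed by 5 stops → need 5 stops brighter.
Aperture: f/11 → f/8 → f/5.6 → f/4 → f/2.8 → f/2.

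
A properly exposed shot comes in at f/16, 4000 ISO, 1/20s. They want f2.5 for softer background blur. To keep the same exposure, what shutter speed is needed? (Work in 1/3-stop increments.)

1/800s

Aperture: f/16 → f/14 → f/13 → f/11 → f/10 → f/9 → f/8 → f/7.1 → f/6.3 → f/5.6 → f/5 → f/4.5 → f/4 → f/3.5 → f/3.2 → f/2.8 → f/2.5 — 5 1/3 stops larger aperture (brighter).
Need 5 1/3 stops darker from the shutter speed: 1/20 → 1/25 → 1/30 → 1/40 → 1/50 → 1/60 → 1/80 → 1/100 → 1/125 → 1/160 → 1/200 → 1/250 → 1/320 → 1/400 → 1/500 → 1/640 → 1/800.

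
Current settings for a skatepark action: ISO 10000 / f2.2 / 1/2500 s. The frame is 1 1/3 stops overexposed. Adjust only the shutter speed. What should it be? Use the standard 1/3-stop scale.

Overexposed by 1 1/3 stops → need 1 1/3 stops darker.
Shutter speed: 1/2500 → 1/3200 → 1/4000 → 1/5000 → 1/6400.

1/6400s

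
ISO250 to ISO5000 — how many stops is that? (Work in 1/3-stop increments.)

4 1/3 stops

250 → 320 → 400 → 500 → 640 → 800 → 1000 → 1250 → 1600 → 2000 → 2500 → 3200 → 4000 → 5000 — count the steps: 13 third-stops = 4 1/3 stops.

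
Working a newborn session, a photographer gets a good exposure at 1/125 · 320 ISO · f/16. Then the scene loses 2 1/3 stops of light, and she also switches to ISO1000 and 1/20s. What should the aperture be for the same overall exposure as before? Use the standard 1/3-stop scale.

f/32

Scene light: 2 1/3 stops darker.
ISO: 320 → 400 → 500 → 640 → 800 → 1000 — 1 2/3 stops higher (brighter).
Shutter speed: 1/125 → 1/100 → 1/80 → 1/60 → 1/50 → 1/40 → 1/30 → 1/25 → 1/20 — 2 2/3 stops slower (brighter).
Net so far: 2 stops brighter. Aperture: f/16 → f/18 → f/20 → f/22 → f/25 → f/29 → f/32.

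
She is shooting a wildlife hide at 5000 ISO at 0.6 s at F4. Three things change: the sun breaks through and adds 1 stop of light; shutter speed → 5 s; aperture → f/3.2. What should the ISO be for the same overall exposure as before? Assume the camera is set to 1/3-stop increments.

ISO 200

Scene light: 1 stop brighter.
Shutter speed: 0.6 → 0.8 → 1 → 1.3 → 1.6 → 2 → 2.5 → 3.2 → 4 → 5 — 3 stops longer (brighter).
Aperture: f/4 → f/3.5 → f/3.2 — 2/3 stop wider (brighter).
Net so far: 4 2/3 stops brighter. ISO: 5000 → 4000 → 3200 → 2500 → 2000 → 1600 → 1250 → 1000 → 800 → 640 → 500 → 400 → 320 → 250 → 200.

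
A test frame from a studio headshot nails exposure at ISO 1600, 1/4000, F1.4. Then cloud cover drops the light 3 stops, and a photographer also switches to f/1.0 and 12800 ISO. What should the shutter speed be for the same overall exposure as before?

Scene light: 3 stops darker.
Aperture: f/1.4 → f/1.0 — 1 stop wider (brighter).
ISO: 1600 → 3200 → 6400 → 12800 — 3 stops raised (brighter).
Net so far: 1 stop brighter. Shutter speed: 1/4000 → 1/8000.

1/8000s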